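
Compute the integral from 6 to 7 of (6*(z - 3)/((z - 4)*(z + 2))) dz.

Factor the denominator: z**2 - 2*z - 8 = (z + 2)(z - 4).
Partial fractions: 6*(z - 3)/((z - 4)*(z + 2)) = 5/(z + 2) + 1/(z - 4).
An antiderivative is F(z) = log(z - 4) + 5*log(z + 2).
Then F(7) - F(6) = (11*log(3)) - (16*log(2)) = -16*log(2) + 11*log(3).

-16*log(2) + 11*log(3)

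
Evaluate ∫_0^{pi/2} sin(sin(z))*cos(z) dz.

Let u = sin(z), so du = cos(z) dz. When z = 0, u = 0; when z = pi/2, u = 1.
The integral becomes ∫ sin(u) du from 0 to 1, with antiderivative -cos(u).
Back in z: F(z) = -cos(sin(z)).
Then F(pi/2) - F(0) = (-cos(1)) - (-1) = 1 - cos(1).

1 - cos(1)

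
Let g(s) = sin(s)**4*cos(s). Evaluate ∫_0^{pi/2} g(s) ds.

Let u = sin(s), so du = cos(s) ds. When s = 0, u = 0; when s = pi/2, u = 1.
The integral becomes ∫ u**4 du from 0 to 1, with antiderivative u**5/5.
Back in s: F(s) = sin(s)**5/5.
Then F(pi/2) - F(0) = (1/5) - (0) = 1/5.

1/5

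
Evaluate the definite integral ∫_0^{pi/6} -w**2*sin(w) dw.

Integrate by parts twice (u = w^2, dv = -sin(w) dw).
An antiderivative is F(w) = w**2*cos(w) - 2*w*sin(w) - 2*cos(w).
Then F(pi/6) - F(0) = (-sqrt(3) - pi/6 + sqrt(3)*pi**2/72) - (-2) = -sqrt(3) - pi/6 + sqrt(3)*pi**2/72 + 2.

-sqrt(3) - pi/6 + sqrt(3)*pi**2/72 + 2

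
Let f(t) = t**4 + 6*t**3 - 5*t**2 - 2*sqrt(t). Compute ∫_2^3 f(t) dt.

By the power rule, an antiderivative is F(t) = t**5/5 + 3*t**4/2 - 4*t**(3/2)/3 - 5*t**3/3.
Then F(3) - F(2) = (1251/10 - 4*sqrt(3)) - (256/15 - 8*sqrt(2)/3) = -4*sqrt(3) + 8*sqrt(2)/3 + 3241/30.

-4*sqrt(3) + 8*sqrt(2)/3 + 3241/30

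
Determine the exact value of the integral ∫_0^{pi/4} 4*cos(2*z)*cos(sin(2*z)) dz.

2*sin(1)

Let u = sin(2*z), so du = 2*cos(2*z) dz. When z = 0, u = 0; when z = pi/4, u = 1.
The integral becomes 2·∫ cos(u) du from 0 to 1, with antiderivative 2*sin(u).
Back in z: F(z) = 2*sin(sin(2*z)).
Then F(pi/4) - F(0) = (2*sin(1)) - (0) = 2*sin(1).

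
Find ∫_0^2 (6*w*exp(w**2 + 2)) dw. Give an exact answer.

Let u = w**2 + 2, so du = 2*w dw. When w = 0, u = 2; when w = 2, u = 6.
The integral becomes 3·∫ exp(u) du from 2 to 6, with antiderivative 3*exp(u).
Back in w: F(w) = 3*exp(w**2 + 2).
Then F(2) - F(0) = (3*exp(6)) - (3*exp(2)) = -3*(1 - exp(4))*exp(2).

-3*(1 - exp(4))*exp(2)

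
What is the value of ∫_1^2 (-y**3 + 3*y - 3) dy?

-9/4

By the power rule, an antiderivative is F(y) = -y**4/4 + 3*y**2/2 - 3*y.
Then F(2) - F(1) = (-4) - (-7/4) = -9/4.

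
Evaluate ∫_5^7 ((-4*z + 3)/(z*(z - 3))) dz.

Factor the denominator: z**2 - 3*z = z(z - 3).
Partial fractions: (-4*z + 3)/(z*(z - 3)) = -1/z - 3/(z - 3).
An antiderivative is F(z) = -log(z) - 3*log(z - 3).
Then F(7) - F(5) = (-6*log(2) - log(7)) - (-log(40)) = log(5/56).

log(5/56)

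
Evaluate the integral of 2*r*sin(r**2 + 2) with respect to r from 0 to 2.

Let u = r**2 + 2, so du = 2*r dr. When r = 0, u = 2; when r = 2, u = 6.
The integral becomes ∫ sin(u) du from 2 to 6, with antiderivative -cos(u).
Back in r: F(r) = -cos(r**2 + 2).
Then F(2) - F(0) = (-cos(6)) - (-cos(2)) = -cos(6) + cos(2).

-cos(6) + cos(2)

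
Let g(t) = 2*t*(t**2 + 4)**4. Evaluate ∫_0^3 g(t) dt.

370269/5

Let u = t**2 + 4, so du = 2*t dt. When t = 0, u = 4; when t = 3, u = 13.
The integral becomes ∫ u**4 du from 4 to 13, with antiderivative u**5/5.
Back in t: F(t) = (t**2 + 4)**5/5.
Then F(3) - F(0) = (371293/5) - (1024/5) = 370269/5.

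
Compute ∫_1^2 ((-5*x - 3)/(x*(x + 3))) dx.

-4*log(5) + 7*log(2)

Factor the denominator: x**2 + 3*x = (x + 3)x.
Partial fractions: (-5*x - 3)/(x*(x + 3)) = -4/(x + 3) - 1/x.
An antiderivative is F(x) = -log(x) - 4*log(x + 3).
Then F(2) - F(1) = (-4*log(5) - log(2)) - (-8*log(2)) = -4*log(5) + 7*log(2).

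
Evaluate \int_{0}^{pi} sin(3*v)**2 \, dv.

pi/2

Use the identity sin^2(3*v) = (1 - cos(6*v))/2.
An antiderivative is F(v) = v/2 - sin(6*v)/12.
Then F(pi) - F(0) = (pi/2) - (0) = pi/2.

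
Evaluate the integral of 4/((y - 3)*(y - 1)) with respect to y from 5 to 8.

log(100/49)

Factor the denominator: y**2 - 4*y + 3 = (y - 1)(y - 3).
Partial fractions: 4/((y - 3)*(y - 1)) = -2/(y - 1) + 2/(y - 3).
An antiderivative is F(y) = 2*log(y - 3) - 2*log(y - 1).
Then F(8) - F(5) = (log(25/49)) - (-log(4)) = log(100/49).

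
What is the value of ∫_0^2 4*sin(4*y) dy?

1 - cos(8)

Let u = 4*y, so du = 4 dy. When y = 0, u = 0; when y = 2, u = 8.
The integral becomes ∫ sin(u) du from 0 to 8, with antiderivative -cos(u).
Back in y: F(y) = -cos(4*y).
Then F(2) - F(0) = (-cos(8)) - (-1) = 1 - cos(8).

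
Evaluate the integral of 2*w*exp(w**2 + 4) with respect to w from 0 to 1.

-exp(4) + exp(5)

Let u = w**2 + 4, so du = 2*w dw. When w = 0, u = 4; when w = 1, u = 5.
The integral becomes ∫ exp(u) du from 4 to 5, with antiderivative exp(u).
Back in w: F(w) = exp(w**2 + 4).
Then F(1) - F(0) = (exp(5)) - (exp(4)) = -exp(4) + exp(5).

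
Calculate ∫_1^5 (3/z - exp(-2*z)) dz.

An antiderivative is F(z) = 3*log(z) + exp(-2*z)/2.
Then F(5) - F(1) = (exp(-10)/2 + 3*log(5)) - (exp(-2)/2) = (-exp(8) + 1 + 6*exp(10)*log(5))*exp(-10)/2.

(-exp(8) + 1 + 6*exp(10)*log(5))*exp(-10)/2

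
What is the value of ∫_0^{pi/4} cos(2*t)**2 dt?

pi/8

Use the identity cos^2(2*t) = (1 + cos(4*t))/2.
An antiderivative is F(t) = t/2 + sin(4*t)/8.
Then F(pi/4) - F(0) = (pi/8) - (0) = pi/8.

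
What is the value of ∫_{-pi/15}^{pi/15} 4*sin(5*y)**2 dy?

Use the identity sin^2(5*y) = (1 - cos(10*y))/2.
An antiderivative is F(y) = 2*y - sin(10*y)/5.
Then F(pi/15) - F(-pi/15) = (-sqrt(3)/10 + 2*pi/15) - (-2*pi/15 + sqrt(3)/10) = -sqrt(3)/5 + 4*pi/15.

-sqrt(3)/5 + 4*pi/15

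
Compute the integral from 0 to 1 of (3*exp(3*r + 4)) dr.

-exp(4) + exp(7)

Let u = 3*r + 4, so du = 3 dr. When r = 0, u = 4; when r = 1, u = 7.
The integral becomes ∫ exp(u) du from 4 to 7, with antiderivative exp(u).
Back in r: F(r) = exp(3*r + 4).
Then F(1) - F(0) = (exp(7)) - (exp(4)) = -exp(4) + exp(7).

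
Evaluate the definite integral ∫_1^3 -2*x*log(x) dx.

Integrate by parts once (u = ln x, dv = -2*x dx).
An antiderivative is F(x) = -x**2*(2*log(x) - 1)/2.
Then F(3) - F(1) = (9/2 - 9*log(3)) - (1/2) = 4 - 9*log(3).

4 - 9*log(3)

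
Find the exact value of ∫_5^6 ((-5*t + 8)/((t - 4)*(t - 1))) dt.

Factor the denominator: t**2 - 5*t + 4 = (t - 1)(t - 4).
Partial fractions: (-5*t + 8)/((t - 4)*(t - 1)) = -1/(t - 1) - 4/(t - 4).
An antiderivative is F(t) = -4*log(t - 4) - log(t - 1).
Then F(6) - F(5) = (-log(80)) - (-log(4)) = -log(20).

-log(20)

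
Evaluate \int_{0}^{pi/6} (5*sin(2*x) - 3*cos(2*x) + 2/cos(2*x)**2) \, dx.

sqrt(3)/4 + 5/4

An antiderivative is F(x) = -3*sin(2*x)/2 - 5*cos(2*x)/2 + tan(2*x).
Then F(pi/6) - F(0) = (-5/4 + sqrt(3)/4) - (-5/2) = sqrt(3)/4 + 5/4.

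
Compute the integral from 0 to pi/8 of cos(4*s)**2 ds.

Use the identity cos^2(4*s) = (1 + cos(8*s))/2.
An antiderivative is F(s) = s/2 + sin(8*s)/16.
Then F(pi/8) - F(0) = (pi/16) - (0) = pi/16.

pi/16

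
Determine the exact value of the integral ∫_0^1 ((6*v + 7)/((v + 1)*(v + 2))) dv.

Factor the denominator: v**2 + 3*v + 2 = (v + 2)(v + 1).
Partial fractions: (6*v + 7)/((v + 1)*(v + 2)) = 5/(v + 2) + 1/(v + 1).
An antiderivative is F(v) = log(v + 1) + 5*log(v + 2).
Then F(1) - F(0) = (log(2) + 5*log(3)) - (log(32)) = -4*log(2) + 5*log(3).

-4*log(2) + 5*log(3)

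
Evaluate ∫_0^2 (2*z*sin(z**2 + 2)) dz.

-cos(6) + cos(2)

Let u = z**2 + 2, so du = 2*z dz. When z = 0, u = 2; when z = 2, u = 6.
The integral becomes ∫ sin(u) du from 2 to 6, with antiderivative -cos(u).
Back in z: F(z) = -cos(z**2 + 2).
Then F(2) - F(0) = (-cos(6)) - (-cos(2)) = -cos(6) + cos(2).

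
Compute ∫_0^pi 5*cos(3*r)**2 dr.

5*pi/2

Use the identity cos^2(3*r) = (1 + cos(6*r))/2.
An antiderivative is F(r) = 5*r/2 + 5*sin(6*r)/12.
Then F(pi) - F(0) = (5*pi/2) - (0) = 5*pi/2.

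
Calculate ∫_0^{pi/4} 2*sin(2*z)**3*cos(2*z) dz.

1/4

Let u = sin(2*z), so du = 2*cos(2*z) dz. When z = 0, u = 0; when z = pi/4, u = 1.
The integral becomes ∫ u**3 du from 0 to 1, with antiderivative u**4/4.
Back in z: F(z) = sin(2*z)**4/4.
Then F(pi/4) - F(0) = (1/4) - (0) = 1/4.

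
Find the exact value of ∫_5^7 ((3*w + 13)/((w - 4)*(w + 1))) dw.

Factor the denominator: w**2 - 3*w - 4 = (w + 1)(w - 4).
Partial fractions: (3*w + 13)/((w - 4)*(w + 1)) = -2/(w + 1) + 5/(w - 4).
An antiderivative is F(w) = 5*log(w - 4) - 2*log(w + 1).
Then F(7) - F(5) = (-6*log(2) + 5*log(3)) - (-log(36)) = -4*log(2) + 7*log(3).

-4*log(2) + 7*log(3)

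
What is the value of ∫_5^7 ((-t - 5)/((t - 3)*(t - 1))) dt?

Factor the denominator: t**2 - 4*t + 3 = (t - 1)(t - 3).
Partial fractions: (-t - 5)/((t - 3)*(t - 1)) = 3/(t - 1) - 4/(t - 3).
An antiderivative is F(t) = -4*log(t - 3) + 3*log(t - 1).
Then F(7) - F(5) = (log(27/32)) - (log(4)) = -7*log(2) + 3*log(3).

-7*log(2) + 3*log(3)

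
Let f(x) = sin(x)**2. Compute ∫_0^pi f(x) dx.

Use the identity sin^2(x) = (1 - cos(2*x))/2.
An antiderivative is F(x) = x/2 - sin(2*x)/4.
Then F(pi) - F(0) = (pi/2) - (0) = pi/2.

pi/2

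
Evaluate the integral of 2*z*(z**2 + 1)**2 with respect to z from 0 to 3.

333

Let u = z**2 + 1, so du = 2*z dz. When z = 0, u = 1; when z = 3, u = 10.
The integral becomes ∫ u**2 du from 1 to 10, with antiderivative u**3/3.
Back in z: F(z) = (z**2 + 1)**3/3.
Then F(3) - F(0) = (1000/3) - (1/3) = 333.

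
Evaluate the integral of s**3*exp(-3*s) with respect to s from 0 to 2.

2/27 - 122*exp(-6)/27

Integrate by parts 3 times (u = s^3, dv = exp(-3*s) ds).
An antiderivative is F(s) = (-9*s**3 - 9*s**2 - 6*s - 2)*exp(-3*s)/27.
Then F(2) - F(0) = (-122*exp(-6)/27) - (-2/27) = 2/27 - 122*exp(-6)/27.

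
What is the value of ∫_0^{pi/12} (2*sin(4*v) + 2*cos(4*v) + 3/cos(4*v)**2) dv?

1/4 + sqrt(3)

An antiderivative is F(v) = sin(4*v)/2 - cos(4*v)/2 + 3*tan(4*v)/4.
Then F(pi/12) - F(0) = (-1/4 + sqrt(3)) - (-1/2) = 1/4 + sqrt(3).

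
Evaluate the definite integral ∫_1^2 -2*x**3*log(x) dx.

15/8 - 8*log(2)

Integrate by parts once (u = ln x, dv = -2*x**3 dx).
An antiderivative is F(x) = -x**4*(4*log(x) - 1)/8.
Then F(2) - F(1) = (2 - 8*log(2)) - (1/8) = 15/8 - 8*log(2).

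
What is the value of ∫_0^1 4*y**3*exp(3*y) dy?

Integrate by parts 3 times (u = y^3, dv = 4*exp(3*y) dy).
An antiderivative is F(y) = (36*y**3 - 36*y**2 + 24*y - 8)*exp(3*y)/27.
Then F(1) - F(0) = (16*exp(3)/27) - (-8/27) = 8/27 + 16*exp(3)/27.

8/27 + 16*exp(3)/27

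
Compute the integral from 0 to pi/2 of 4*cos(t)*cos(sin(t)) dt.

Let u = sin(t), so du = cos(t) dt. When t = 0, u = 0; when t = pi/2, u = 1.
The integral becomes 4·∫ cos(u) du from 0 to 1, with antiderivative 4*sin(u).
Back in t: F(t) = 4*sin(sin(t)).
Then F(pi/2) - F(0) = (4*sin(1)) - (0) = 4*sin(1).

4*sin(1)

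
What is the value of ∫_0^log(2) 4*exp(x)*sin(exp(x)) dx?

-4*cos(2) + 4*cos(1)

Let u = exp(x), so du = exp(x) dx. When x = 0, u = 1; when x = log(2), u = 2.
The integral becomes 4·∫ sin(u) du from 1 to 2, with antiderivative -4*cos(u).
Back in x: F(x) = -4*cos(exp(x)).
Then F(log(2)) - F(0) = (-4*cos(2)) - (-4*cos(1)) = -4*cos(2) + 4*cos(1).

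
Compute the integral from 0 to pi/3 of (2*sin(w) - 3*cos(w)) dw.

An antiderivative is F(w) = -3*sin(w) - 2*cos(w).
Then F(pi/3) - F(0) = (-3*sqrt(3)/2 - 1) - (-2) = 1 - 3*sqrt(3)/2.

1 - 3*sqrt(3)/2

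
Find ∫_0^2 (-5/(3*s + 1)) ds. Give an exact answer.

An antiderivative is F(s) = -5*log(3*s + 1)/3.
Then F(2) - F(0) = (-5*log(7)/3) - (0) = -5*log(7)/3.

-5*log(7)/3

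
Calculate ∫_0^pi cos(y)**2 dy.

Use the identity cos^2(y) = (1 + cos(2*y))/2.
An antiderivative is F(y) = y/2 + sin(2*y)/4.
Then F(pi) - F(0) = (pi/2) - (0) = pi/2.

pi/2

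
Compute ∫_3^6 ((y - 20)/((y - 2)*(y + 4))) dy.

Factor the denominator: y**2 + 2*y - 8 = (y + 4)(y - 2).
Partial fractions: (y - 20)/((y - 2)*(y + 4)) = 4/(y + 4) - 3/(y - 2).
An antiderivative is F(y) = -3*log(y - 2) + 4*log(y + 4).
Then F(6) - F(3) = (-2*log(2) + 4*log(5)) - (4*log(7)) = -4*log(7) - 2*log(2) + 4*log(5).

-4*log(7) - 2*log(2) + 4*log(5)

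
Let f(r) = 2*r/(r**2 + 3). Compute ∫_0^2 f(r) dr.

log(7/3)

Let u = r**2 + 3, so du = 2*r dr. When r = 0, u = 3; when r = 2, u = 7.
The integral becomes ∫ 1/u du from 3 to 7, with antiderivative log(u).
Back in r: F(r) = log(r**2 + 3).
Then F(2) - F(0) = (log(7)) - (log(3)) = log(7/3).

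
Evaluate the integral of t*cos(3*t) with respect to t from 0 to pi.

Integrate by parts once (u = t, dv = cos(3*t) dt).
An antiderivative is F(t) = t*sin(3*t)/3 + cos(3*t)/9.
Then F(pi) - F(0) = (-1/9) - (1/9) = -2/9.

-2/9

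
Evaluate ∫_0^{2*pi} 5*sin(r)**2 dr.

Use the identity sin^2(r) = (1 - cos(2*r))/2.
An antiderivative is F(r) = 5*r/2 - 5*sin(2*r)/4.
Then F(2*pi) - F(0) = (5*pi) - (0) = 5*pi.

5*pi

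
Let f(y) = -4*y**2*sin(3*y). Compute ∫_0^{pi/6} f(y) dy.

8/27 - 4*pi/27

Integrate by parts twice (u = y^2, dv = -4*sin(3*y) dy).
An antiderivative is F(y) = 4*y**2*cos(3*y)/3 - 8*y*sin(3*y)/9 - 8*cos(3*y)/27.
Then F(pi/6) - F(0) = (-4*pi/27) - (-8/27) = 8/27 - 4*pi/27.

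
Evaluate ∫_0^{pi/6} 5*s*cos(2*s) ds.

-5/8 + 5*sqrt(3)*pi/24

Integrate by parts once (u = s, dv = 5*cos(2*s) ds).
An antiderivative is F(s) = 5*s*sin(2*s)/2 + 5*cos(2*s)/4.
Then F(pi/6) - F(0) = (5/8 + 5*sqrt(3)*pi/24) - (5/4) = -5/8 + 5*sqrt(3)*pi/24.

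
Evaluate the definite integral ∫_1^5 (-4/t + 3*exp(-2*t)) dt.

-4*log(5) - 3*exp(-10)/2 + 3*exp(-2)/2

An antiderivative is F(t) = -4*log(t) - 3*exp(-2*t)/2.
Then F(5) - F(1) = (-4*log(5) - 3*exp(-10)/2) - (-3*exp(-2)/2) = -4*log(5) - 3*exp(-10)/2 + 3*exp(-2)/2.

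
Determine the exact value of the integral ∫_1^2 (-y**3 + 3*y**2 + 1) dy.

17/4

By the power rule, an antiderivative is F(y) = -y**4/4 + y**3 + y.
Then F(2) - F(1) = (6) - (7/4) = 17/4.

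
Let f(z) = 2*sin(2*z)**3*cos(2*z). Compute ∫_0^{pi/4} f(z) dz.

1/4

Let u = sin(2*z), so du = 2*cos(2*z) dz. When z = 0, u = 0; when z = pi/4, u = 1.
The integral becomes ∫ u**3 du from 0 to 1, with antiderivative u**4/4.
Back in z: F(z) = sin(2*z)**4/4.
Then F(pi/4) - F(0) = (1/4) - (0) = 1/4.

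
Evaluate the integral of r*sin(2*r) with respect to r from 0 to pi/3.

Integrate by parts once (u = r, dv = sin(2*r) dr).
An antiderivative is F(r) = -r*cos(2*r)/2 + sin(2*r)/4.
Then F(pi/3) - F(0) = (sqrt(3)/8 + pi/12) - (0) = sqrt(3)/8 + pi/12.

sqrt(3)/8 + pi/12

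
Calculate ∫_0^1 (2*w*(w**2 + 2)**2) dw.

19/3

Let u = w**2 + 2, so du = 2*w dw. When w = 0, u = 2; when w = 1, u = 3.
The integral becomes ∫ u**2 du from 2 to 3, with antiderivative u**3/3.
Back in w: F(w) = (w**2 + 2)**3/3.
Then F(1) - F(0) = (9) - (8/3) = 19/3.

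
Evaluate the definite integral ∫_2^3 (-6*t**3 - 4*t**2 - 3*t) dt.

By the power rule, an antiderivative is F(t) = -3*t**4/2 - 4*t**3/3 - 3*t**2/2.
Then F(3) - F(2) = (-171) - (-122/3) = -391/3.

-391/3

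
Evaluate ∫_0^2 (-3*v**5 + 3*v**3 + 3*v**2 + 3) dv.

By the power rule, an antiderivative is F(v) = -v**6/2 + 3*v**4/4 + v**3 + 3*v.
Then F(2) - F(0) = (-6) - (0) = -6.

-6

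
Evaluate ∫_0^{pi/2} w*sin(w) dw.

1

Integrate by parts once (u = w, dv = sin(w) dw).
An antiderivative is F(w) = -w*cos(w) + sin(w).
Then F(pi/2) - F(0) = (1) - (0) = 1.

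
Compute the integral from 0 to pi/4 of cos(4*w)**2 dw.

pi/8

Use the identity cos^2(4*w) = (1 + cos(8*w))/2.
An antiderivative is F(w) = w/2 + sin(8*w)/16.
Then F(pi/4) - F(0) = (pi/8) - (0) = pi/8.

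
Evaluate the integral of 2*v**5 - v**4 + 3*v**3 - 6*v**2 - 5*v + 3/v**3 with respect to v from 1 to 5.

By the power rule, an antiderivative is F(v) = v**6/3 - v**5/5 + 3*v**4/4 - 2*v**3 - 5*v**2/2 - 3/(2*v**2).
Then F(5) - F(1) = (1421857/300) - (-307/60) = 118616/25.

118616/25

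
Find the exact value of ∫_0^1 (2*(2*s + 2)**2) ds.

56/3

Let u = 2*s + 2, so du = 2 ds. When s = 0, u = 2; when s = 1, u = 4.
The integral becomes ∫ u**2 du from 2 to 4, with antiderivative u**3/3.
Back in s: F(s) = (2*s + 2)**3/3.
Then F(1) - F(0) = (64/3) - (8/3) = 56/3.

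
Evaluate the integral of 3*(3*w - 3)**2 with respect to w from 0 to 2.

18

Let u = 3*w - 3, so du = 3 dw. When w = 0, u = -3; when w = 2, u = 3.
The integral becomes ∫ u**2 du from -3 to 3, with antiderivative u**3/3.
Back in w: F(w) = (3*w - 3)**3/3.
Then F(2) - F(0) = (9) - (-9) = 18.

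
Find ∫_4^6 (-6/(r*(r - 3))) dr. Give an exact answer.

Factor the denominator: r**2 - 3*r = r(r - 3).
Partial fractions: -6/(r*(r - 3)) = 2/r - 2/(r - 3).
An antiderivative is F(r) = 2*log(r) - 2*log(r - 3).
Then F(6) - F(4) = (log(4)) - (log(16)) = -log(4).

-log(4)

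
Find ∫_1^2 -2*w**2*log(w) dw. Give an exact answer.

14/9 - 16*log(2)/3

Integrate by parts once (u = ln w, dv = -2*w**2 dw).
An antiderivative is F(w) = -2*w**3*(3*log(w) - 1)/9.
Then F(2) - F(1) = (16/9 - 16*log(2)/3) - (2/9) = 14/9 - 16*log(2)/3.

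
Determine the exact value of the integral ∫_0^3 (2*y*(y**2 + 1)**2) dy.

Let u = y**2 + 1, so du = 2*y dy. When y = 0, u = 1; when y = 3, u = 10.
The integral becomes ∫ u**2 du from 1 to 10, with antiderivative u**3/3.
Back in y: F(y) = (y**2 + 1)**3/3.
Then F(3) - F(0) = (1000/3) - (1/3) = 333.

333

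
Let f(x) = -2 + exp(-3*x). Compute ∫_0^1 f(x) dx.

-5/3 - exp(-3)/3

An antiderivative is F(x) = -2*x - exp(-3*x)/3.
Then F(1) - F(0) = (-2 - exp(-3)/3) - (-1/3) = -5/3 - exp(-3)/3.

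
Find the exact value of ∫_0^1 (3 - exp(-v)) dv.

exp(-1) + 2

An antiderivative is F(v) = 3*v + exp(-v).
Then F(1) - F(0) = (exp(-1) + 3) - (1) = exp(-1) + 2.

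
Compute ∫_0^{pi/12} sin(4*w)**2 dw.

Use the identity sin^2(4*w) = (1 - cos(8*w))/2.
An antiderivative is F(w) = w/2 - sin(8*w)/16.
Then F(pi/12) - F(0) = (-sqrt(3)/32 + pi/24) - (0) = -sqrt(3)/32 + pi/24.

-sqrt(3)/32 + pi/24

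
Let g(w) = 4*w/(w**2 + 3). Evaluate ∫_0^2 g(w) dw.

Let u = w**2 + 3, so du = 2*w dw. When w = 0, u = 3; when w = 2, u = 7.
The integral becomes 2·∫ 1/u du from 3 to 7, with antiderivative 2*log(u).
Back in w: F(w) = 2*log(w**2 + 3).
Then F(2) - F(0) = (log(49)) - (log(9)) = log(49/9).

log(49/9)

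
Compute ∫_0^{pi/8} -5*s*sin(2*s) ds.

Integrate by parts once (u = s, dv = -5*sin(2*s) ds).
An antiderivative is F(s) = 5*s*cos(2*s)/2 - 5*sin(2*s)/4.
Then F(pi/8) - F(0) = (5*sqrt(2)*(-4 + pi)/32) - (0) = 5*sqrt(2)*(-4 + pi)/32.

5*sqrt(2)*(-4 + pi)/32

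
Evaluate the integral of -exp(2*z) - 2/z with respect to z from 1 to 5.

-exp(10)/2 - log(25) + exp(2)/2

An antiderivative is F(z) = -exp(2*z)/2 - 2*log(z).
Then F(5) - F(1) = (-exp(10)/2 - log(25)) - (-exp(2)/2) = -exp(10)/2 - log(25) + exp(2)/2.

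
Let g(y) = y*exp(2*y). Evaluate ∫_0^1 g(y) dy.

1/4 + exp(2)/4

Integrate by parts once (u = y, dv = exp(2*y) dy).
An antiderivative is F(y) = (2*y - 1)*exp(2*y)/4.
Then F(1) - F(0) = (exp(2)/4) - (-1/4) = 1/4 + exp(2)/4.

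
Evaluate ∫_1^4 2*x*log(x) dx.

-15/2 + 32*log(2)

Integrate by parts once (u = ln x, dv = 2*x dx).
An antiderivative is F(x) = x**2*(2*log(x) - 1)/2.
Then F(4) - F(1) = (-8 + 32*log(2)) - (-1/2) = -15/2 + 32*log(2).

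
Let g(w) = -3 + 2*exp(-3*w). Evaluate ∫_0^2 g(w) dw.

An antiderivative is F(w) = -3*w - 2*exp(-3*w)/3.
Then F(2) - F(0) = (-6 - 2*exp(-6)/3) - (-2/3) = -16/3 - 2*exp(-6)/3.

-16/3 - 2*exp(-6)/3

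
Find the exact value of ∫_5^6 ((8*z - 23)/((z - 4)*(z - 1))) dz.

-7*log(2) + 5*log(5)

Factor the denominator: z**2 - 5*z + 4 = (z - 1)(z - 4).
Partial fractions: (8*z - 23)/((z - 4)*(z - 1)) = 5/(z - 1) + 3/(z - 4).
An antiderivative is F(z) = 3*log(z - 4) + 5*log(z - 1).
Then F(6) - F(5) = (3*log(2) + 5*log(5)) - (10*log(2)) = -7*log(2) + 5*log(5).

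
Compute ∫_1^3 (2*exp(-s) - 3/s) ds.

-3*log(3) - 2*exp(-3) + 2*exp(-1)

An antiderivative is F(s) = -3*log(s) - 2*exp(-s).
Then F(3) - F(1) = (-3*log(3) - 2*exp(-3)) - (-2*exp(-1)) = -3*log(3) - 2*exp(-3) + 2*exp(-1).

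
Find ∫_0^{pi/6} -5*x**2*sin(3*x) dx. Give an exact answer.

Integrate by parts twice (u = x^2, dv = -5*sin(3*x) dx).
An antiderivative is F(x) = 5*x**2*cos(3*x)/3 - 10*x*sin(3*x)/9 - 10*cos(3*x)/27.
Then F(pi/6) - F(0) = (-5*pi/27) - (-10/27) = 10/27 - 5*pi/27.

10/27 - 5*pi/27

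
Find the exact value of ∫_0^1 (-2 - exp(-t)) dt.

An antiderivative is F(t) = -2*t + exp(-t).
Then F(1) - F(0) = (-2 + exp(-1)) - (1) = -3 + exp(-1).

-3 + exp(-1)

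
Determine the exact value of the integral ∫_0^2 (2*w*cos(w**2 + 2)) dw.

Let u = w**2 + 2, so du = 2*w dw. When w = 0, u = 2; when w = 2, u = 6.
The integral becomes ∫ cos(u) du from 2 to 6, with antiderivative sin(u).
Back in w: F(w) = sin(w**2 + 2).
Then F(2) - F(0) = (sin(6)) - (sin(2)) = -sin(2) + sin(6).

-sin(2) + sin(6)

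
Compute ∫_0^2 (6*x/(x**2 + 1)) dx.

Let u = x**2 + 1, so du = 2*x dx. When x = 0, u = 1; when x = 2, u = 5.
The integral becomes 3·∫ 1/u du from 1 to 5, with antiderivative 3*log(u).
Back in x: F(x) = 3*log(x**2 + 1).
Then F(2) - F(0) = (3*log(5)) - (0) = 3*log(5).

3*log(5)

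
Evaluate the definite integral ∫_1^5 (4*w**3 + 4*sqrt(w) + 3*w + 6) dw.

40*sqrt(5)/3 + 2044/3

By the power rule, an antiderivative is F(w) = w**4 + 8*w**(3/2)/3 + 3*w**2/2 + 6*w.
Then F(5) - F(1) = (40*sqrt(5)/3 + 1385/2) - (67/6) = 40*sqrt(5)/3 + 2044/3.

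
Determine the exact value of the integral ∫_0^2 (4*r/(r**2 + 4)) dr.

log(4)

Let u = r**2 + 4, so du = 2*r dr. When r = 0, u = 4; when r = 2, u = 8.
The integral becomes 2·∫ 1/u du from 4 to 8, with antiderivative 2*log(u).
Back in r: F(r) = 2*log(r**2 + 4).
Then F(2) - F(0) = (log(64)) - (log(16)) = log(4).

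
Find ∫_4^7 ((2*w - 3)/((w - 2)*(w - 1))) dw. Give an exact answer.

Factor the denominator: w**2 - 3*w + 2 = (w - 1)(w - 2).
Partial fractions: (2*w - 3)/((w - 2)*(w - 1)) = 1/(w - 1) + 1/(w - 2).
An antiderivative is F(w) = log(w - 2) + log(w - 1).
Then F(7) - F(4) = (log(30)) - (log(6)) = log(5).

log(5)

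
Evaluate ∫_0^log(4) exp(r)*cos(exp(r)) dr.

Let u = exp(r), so du = exp(r) dr. When r = 0, u = 1; when r = log(4), u = 4.
The integral becomes ∫ cos(u) du from 1 to 4, with antiderivative sin(u).
Back in r: F(r) = sin(exp(r)).
Then F(log(4)) - F(0) = (sin(4)) - (sin(1)) = -sin(1) + sin(4).

-sin(1) + sin(4)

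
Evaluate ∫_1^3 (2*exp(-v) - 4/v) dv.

An antiderivative is F(v) = -4*log(v) - 2*exp(-v).
Then F(3) - F(1) = (-4*log(3) - 2*exp(-3)) - (-2*exp(-1)) = -4*log(3) - 2*exp(-3) + 2*exp(-1).

-4*log(3) - 2*exp(-3) + 2*exp(-1)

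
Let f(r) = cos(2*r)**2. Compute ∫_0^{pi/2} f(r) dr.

Use the identity cos^2(2*r) = (1 + cos(4*r))/2.
An antiderivative is F(r) = r/2 + sin(4*r)/8.
Then F(pi/2) - F(0) = (pi/4) - (0) = pi/4.

pi/4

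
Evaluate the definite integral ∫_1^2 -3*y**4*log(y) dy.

93/25 - 96*log(2)/5

Integrate by parts once (u = ln y, dv = -3*y**4 dy).
An antiderivative is F(y) = -3*y**5*(5*log(y) - 1)/25.
Then F(2) - F(1) = (96/25 - 96*log(2)/5) - (3/25) = 93/25 - 96*log(2)/5.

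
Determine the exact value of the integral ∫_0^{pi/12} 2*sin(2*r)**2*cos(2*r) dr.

Let u = sin(2*r), so du = 2*cos(2*r) dr. When r = 0, u = 0; when r = pi/12, u = 1/2.
The integral becomes ∫ u**2 du from 0 to 1/2, with antiderivative u**3/3.
Back in r: F(r) = sin(2*r)**3/3.
Then F(pi/12) - F(0) = (1/24) - (0) = 1/24.

1/24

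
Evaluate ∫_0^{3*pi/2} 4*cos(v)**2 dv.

Use the identity cos^2(v) = (1 + cos(2*v))/2.
An antiderivative is F(v) = 2*v + sin(2*v).
Then F(3*pi/2) - F(0) = (3*pi) - (0) = 3*pi.

3*pi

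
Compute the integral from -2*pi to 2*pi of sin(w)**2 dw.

2*pi

Use the identity sin^2(w) = (1 - cos(2*w))/2.
An antiderivative is F(w) = w/2 - sin(2*w)/4.
Then F(2*pi) - F(-2*pi) = (pi) - (-pi) = 2*pi.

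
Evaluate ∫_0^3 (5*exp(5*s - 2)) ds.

Let u = 5*s - 2, so du = 5 ds. When s = 0, u = -2; when s = 3, u = 13.
The integral becomes ∫ exp(u) du from -2 to 13, with antiderivative exp(u).
Back in s: F(s) = exp(5*s - 2).
Then F(3) - F(0) = (exp(13)) - (exp(-2)) = -(1 - exp(15))*exp(-2).

-(1 - exp(15))*exp(-2)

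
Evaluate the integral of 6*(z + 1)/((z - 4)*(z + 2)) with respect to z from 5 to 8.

Factor the denominator: z**2 - 2*z - 8 = (z + 2)(z - 4).
Partial fractions: 6*(z + 1)/((z - 4)*(z + 2)) = 1/(z + 2) + 5/(z - 4).
An antiderivative is F(z) = 5*log(z - 4) + log(z + 2).
Then F(8) - F(5) = (log(5) + 11*log(2)) - (log(7)) = -log(7) + log(5) + 11*log(2).

-log(7) + log(5) + 11*log(2)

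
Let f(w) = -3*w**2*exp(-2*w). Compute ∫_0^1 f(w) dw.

-3/4 + 15*exp(-2)/4

Integrate by parts twice (u = w^2, dv = -3*exp(-2*w) dw).
An antiderivative is F(w) = (6*w**2 + 6*w + 3)*exp(-2*w)/4.
Then F(1) - F(0) = (15*exp(-2)/4) - (3/4) = -3/4 + 15*exp(-2)/4.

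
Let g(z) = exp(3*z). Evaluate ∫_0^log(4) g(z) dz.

Let u = exp(z), so du = exp(z) dz. When z = 0, u = 1; when z = log(4), u = 4.
The integral becomes ∫ u**2 du from 1 to 4, with antiderivative u**3/3.
Back in z: F(z) = exp(3*z)/3.
Then F(log(4)) - F(0) = (64/3) - (1/3) = 21.

21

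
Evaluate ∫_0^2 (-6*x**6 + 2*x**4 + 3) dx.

-3182/35

By the power rule, an antiderivative is F(x) = -6*x**7/7 + 2*x**5/5 + 3*x.
Then F(2) - F(0) = (-3182/35) - (0) = -3182/35.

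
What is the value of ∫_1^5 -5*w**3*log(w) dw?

195 - 3125*log(5)/4

Integrate by parts once (u = ln w, dv = -5*w**3 dw).
An antiderivative is F(w) = -5*w**4*(4*log(w) - 1)/16.
Then F(5) - F(1) = (3125/16 - 3125*log(5)/4) - (5/16) = 195 - 3125*log(5)/4.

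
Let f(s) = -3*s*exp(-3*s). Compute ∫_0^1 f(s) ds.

Integrate by parts once (u = s, dv = -3*exp(-3*s) ds).
An antiderivative is F(s) = (3*s + 1)*exp(-3*s)/3.
Then F(1) - F(0) = (4*exp(-3)/3) - (1/3) = (4 - exp(3))*exp(-3)/3.

(4 - exp(3))*exp(-3)/3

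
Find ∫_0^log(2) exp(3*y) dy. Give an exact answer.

7/3

Let u = exp(y), so du = exp(y) dy. When y = 0, u = 1; when y = log(2), u = 2.
The integral becomes ∫ u**2 du from 1 to 2, with antiderivative u**3/3.
Back in y: F(y) = exp(3*y)/3.
Then F(log(2)) - F(0) = (8/3) - (1/3) = 7/3.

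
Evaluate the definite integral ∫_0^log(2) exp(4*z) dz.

15/4

Let u = exp(z), so du = exp(z) dz. When z = 0, u = 1; when z = log(2), u = 2.
The integral becomes ∫ u**3 du from 1 to 2, with antiderivative u**4/4.
Back in z: F(z) = exp(4*z)/4.
Then F(log(2)) - F(0) = (4) - (1/4) = 15/4.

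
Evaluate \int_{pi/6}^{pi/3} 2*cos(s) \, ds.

-1 + sqrt(3)

An antiderivative is F(s) = 2*sin(s).
Then F(pi/3) - F(pi/6) = (sqrt(3)) - (1) = -1 + sqrt(3).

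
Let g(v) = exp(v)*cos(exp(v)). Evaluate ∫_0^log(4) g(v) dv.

-sin(1) + sin(4)

Let u = exp(v), so du = exp(v) dv. When v = 0, u = 1; when v = log(4), u = 4.
The integral becomes ∫ cos(u) du from 1 to 4, with antiderivative sin(u).
Back in v: F(v) = sin(exp(v)).
Then F(log(4)) - F(0) = (sin(4)) - (sin(1)) = -sin(1) + sin(4).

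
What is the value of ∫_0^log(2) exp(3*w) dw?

7/3

Let u = exp(w), so du = exp(w) dw. When w = 0, u = 1; when w = log(2), u = 2.
The integral becomes ∫ u**2 du from 1 to 2, with antiderivative u**3/3.
Back in w: F(w) = exp(3*w)/3.
Then F(log(2)) - F(0) = (8/3) - (1/3) = 7/3.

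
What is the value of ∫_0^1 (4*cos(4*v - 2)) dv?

Let u = 4*v - 2, so du = 4 dv. When v = 0, u = -2; when v = 1, u = 2.
The integral becomes ∫ cos(u) du from -2 to 2, with antiderivative sin(u).
Back in v: F(v) = sin(4*v - 2).
Then F(1) - F(0) = (sin(2)) - (-sin(2)) = 2*sin(2).

2*sin(2)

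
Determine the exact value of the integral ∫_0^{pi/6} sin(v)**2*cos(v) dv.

1/24

Let u = sin(v), so du = cos(v) dv. When v = 0, u = 0; when v = pi/6, u = 1/2.
The integral becomes ∫ u**2 du from 0 to 1/2, with antiderivative u**3/3.
Back in v: F(v) = sin(v)**3/3.
Then F(pi/6) - F(0) = (1/24) - (0) = 1/24.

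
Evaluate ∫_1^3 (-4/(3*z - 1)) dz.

-8*log(2)/3

An antiderivative is F(z) = -4*log(3*z - 1)/3.
Then F(3) - F(1) = (-log(16)) - (-4*log(2)/3) = -8*log(2)/3.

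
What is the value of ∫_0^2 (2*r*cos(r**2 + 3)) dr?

Let u = r**2 + 3, so du = 2*r dr. When r = 0, u = 3; when r = 2, u = 7.
The integral becomes ∫ cos(u) du from 3 to 7, with antiderivative sin(u).
Back in r: F(r) = sin(r**2 + 3).
Then F(2) - F(0) = (sin(7)) - (sin(3)) = -sin(3) + sin(7).

-sin(3) + sin(7)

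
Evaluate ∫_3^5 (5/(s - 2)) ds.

An antiderivative is F(s) = 5*log(s - 2).
Then F(5) - F(3) = (5*log(3)) - (0) = 5*log(3).

5*log(3)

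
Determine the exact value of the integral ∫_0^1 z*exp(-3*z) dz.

(-4 + exp(3))*exp(-3)/9

Integrate by parts once (u = z, dv = exp(-3*z) dz).
An antiderivative is F(z) = (-3*z - 1)*exp(-3*z)/9.
Then F(1) - F(0) = (-4*exp(-3)/9) - (-1/9) = (-4 + exp(3))*exp(-3)/9.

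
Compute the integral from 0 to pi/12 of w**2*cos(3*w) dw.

sqrt(2)*(-32 + pi**2 + 8*pi)/864

Integrate by parts twice (u = w^2, dv = cos(3*w) dw).
An antiderivative is F(w) = w**2*sin(3*w)/3 + 2*w*cos(3*w)/9 - 2*sin(3*w)/27.
Then F(pi/12) - F(0) = (sqrt(2)*(-32 + pi**2 + 8*pi)/864) - (0) = sqrt(2)*(-32 + pi**2 + 8*pi)/864.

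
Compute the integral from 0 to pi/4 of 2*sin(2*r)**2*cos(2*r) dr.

1/3

Let u = sin(2*r), so du = 2*cos(2*r) dr. When r = 0, u = 0; when r = pi/4, u = 1.
The integral becomes ∫ u**2 du from 0 to 1, with antiderivative u**3/3.
Back in r: F(r) = sin(2*r)**3/3.
Then F(pi/4) - F(0) = (1/3) - (0) = 1/3.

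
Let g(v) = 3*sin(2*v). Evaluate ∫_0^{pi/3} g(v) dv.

An antiderivative is F(v) = -3*cos(2*v)/2.
Then F(pi/3) - F(0) = (3/4) - (-3/2) = 9/4.

9/4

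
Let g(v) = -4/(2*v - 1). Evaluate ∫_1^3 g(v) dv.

An antiderivative is F(v) = -2*log(2*v - 1).
Then F(3) - F(1) = (-log(25)) - (0) = -log(25).

-log(25)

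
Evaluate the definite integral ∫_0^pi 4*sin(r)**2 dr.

Use the identity sin^2(r) = (1 - cos(2*r))/2.
An antiderivative is F(r) = 2*r - sin(2*r).
Then F(pi) - F(0) = (2*pi) - (0) = 2*pi.

2*pi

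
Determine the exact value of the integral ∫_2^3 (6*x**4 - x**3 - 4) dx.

By the power rule, an antiderivative is F(x) = 6*x**5/5 - x**4/4 - 4*x.
Then F(3) - F(2) = (5187/20) - (132/5) = 4659/20.

4659/20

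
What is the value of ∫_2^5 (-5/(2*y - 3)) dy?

An antiderivative is F(y) = -5*log(2*y - 3)/2.
Then F(5) - F(2) = (-5*log(7)/2) - (0) = -5*log(7)/2.

-5*log(7)/2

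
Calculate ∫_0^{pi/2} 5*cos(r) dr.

An antiderivative is F(r) = 5*sin(r).
Then F(pi/2) - F(0) = (5) - (0) = 5.

5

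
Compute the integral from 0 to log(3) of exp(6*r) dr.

Let u = exp(r), so du = exp(r) dr. When r = 0, u = 1; when r = log(3), u = 3.
The integral becomes ∫ u**5 du from 1 to 3, with antiderivative u**6/6.
Back in r: F(r) = exp(6*r)/6.
Then F(log(3)) - F(0) = (243/2) - (1/6) = 364/3.

364/3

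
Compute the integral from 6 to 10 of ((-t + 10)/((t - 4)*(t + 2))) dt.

log(4/3)

Factor the denominator: t**2 - 2*t - 8 = (t + 2)(t - 4).
Partial fractions: (-t + 10)/((t - 4)*(t + 2)) = -2/(t + 2) + 1/(t - 4).
An antiderivative is F(t) = log(t - 4) - 2*log(t + 2).
Then F(10) - F(6) = (-log(24)) - (-log(32)) = log(4/3).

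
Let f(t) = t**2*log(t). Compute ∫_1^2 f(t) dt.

Integrate by parts once (u = ln t, dv = t**2 dt).
An antiderivative is F(t) = t**3*(3*log(t) - 1)/9.
Then F(2) - F(1) = (-8/9 + 8*log(2)/3) - (-1/9) = -7/9 + 8*log(2)/3.

-7/9 + 8*log(2)/3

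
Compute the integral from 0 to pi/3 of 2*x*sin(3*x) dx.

Integrate by parts once (u = x, dv = 2*sin(3*x) dx).
An antiderivative is F(x) = -2*x*cos(3*x)/3 + 2*sin(3*x)/9.
Then F(pi/3) - F(0) = (2*pi/9) - (0) = 2*pi/9.

2*pi/9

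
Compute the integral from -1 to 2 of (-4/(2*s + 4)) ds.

-log(16)

An antiderivative is F(s) = -2*log(2*s + 4).
Then F(2) - F(-1) = (-log(64)) - (-log(4)) = -log(16).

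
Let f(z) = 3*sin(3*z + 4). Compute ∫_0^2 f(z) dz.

cos(4) - cos(10)

Let u = 3*z + 4, so du = 3 dz. When z = 0, u = 4; when z = 2, u = 10.
The integral becomes ∫ sin(u) du from 4 to 10, with antiderivative -cos(u).
Back in z: F(z) = -cos(3*z + 4).
Then F(2) - F(0) = (-cos(10)) - (-cos(4)) = cos(4) - cos(10).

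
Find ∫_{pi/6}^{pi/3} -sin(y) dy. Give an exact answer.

1/2 - sqrt(3)/2

An antiderivative is F(y) = cos(y).
Then F(pi/3) - F(pi/6) = (1/2) - (sqrt(3)/2) = 1/2 - sqrt(3)/2.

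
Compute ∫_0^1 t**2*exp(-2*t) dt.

Integrate by parts twice (u = t^2, dv = exp(-2*t) dt).
An antiderivative is F(t) = (-2*t**2 - 2*t - 1)*exp(-2*t)/4.
Then F(1) - F(0) = (-5*exp(-2)/4) - (-1/4) = (-5 + exp(2))*exp(-2)/4.

(-5 + exp(2))*exp(-2)/4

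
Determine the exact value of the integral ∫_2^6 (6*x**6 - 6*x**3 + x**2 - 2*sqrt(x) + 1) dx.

-8*sqrt(6) + 8*sqrt(2)/3 + 4997764/21

By the power rule, an antiderivative is F(x) = 6*x**7/7 - 3*x**4/2 - 4*x**(3/2)/3 + x**3/3 + x.
Then F(6) - F(2) = (1666554/7 - 8*sqrt(6)) - (1898/21 - 8*sqrt(2)/3) = -8*sqrt(6) + 8*sqrt(2)/3 + 4997764/21.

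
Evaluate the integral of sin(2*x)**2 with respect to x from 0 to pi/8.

Use the identity sin^2(2*x) = (1 - cos(4*x))/2.
An antiderivative is F(x) = x/2 - sin(4*x)/8.
Then F(pi/8) - F(0) = (-1/8 + pi/16) - (0) = -1/8 + pi/16.

-1/8 + pi/16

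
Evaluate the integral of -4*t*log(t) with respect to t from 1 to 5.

Integrate by parts once (u = ln t, dv = -4*t dt).
An antiderivative is F(t) = -t**2*(2*log(t) - 1).
Then F(5) - F(1) = (25 - 50*log(5)) - (1) = 24 - 50*log(5).

24 - 50*log(5)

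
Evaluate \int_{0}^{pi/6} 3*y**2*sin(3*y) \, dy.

Integrate by parts twice (u = y^2, dv = 3*sin(3*y) dy).
An antiderivative is F(y) = -y**2*cos(3*y) + 2*y*sin(3*y)/3 + 2*cos(3*y)/9.
Then F(pi/6) - F(0) = (pi/9) - (2/9) = -2/9 + pi/9.

-2/9 + pi/9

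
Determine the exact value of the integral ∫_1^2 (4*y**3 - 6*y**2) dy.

By the power rule, an antiderivative is F(y) = y**4 - 2*y**3.
Then F(2) - F(1) = (0) - (-1) = 1.

1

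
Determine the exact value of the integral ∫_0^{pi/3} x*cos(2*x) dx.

-3/8 + sqrt(3)*pi/12

Integrate by parts once (u = x, dv = cos(2*x) dx).
An antiderivative is F(x) = x*sin(2*x)/2 + cos(2*x)/4.
Then F(pi/3) - F(0) = (-1/8 + sqrt(3)*pi/12) - (1/4) = -3/8 + sqrt(3)*pi/12.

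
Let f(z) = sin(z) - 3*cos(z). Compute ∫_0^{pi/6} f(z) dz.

An antiderivative is F(z) = -3*sin(z) - cos(z).
Then F(pi/6) - F(0) = (-3/2 - sqrt(3)/2) - (-1) = -sqrt(3)/2 - 1/2.

-sqrt(3)/2 - 1/2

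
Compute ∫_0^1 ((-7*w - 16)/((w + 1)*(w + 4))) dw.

-4*log(5) + 5*log(2)

Factor the denominator: w**2 + 5*w + 4 = (w + 4)(w + 1).
Partial fractions: (-7*w - 16)/((w + 1)*(w + 4)) = -4/(w + 4) - 3/(w + 1).
An antiderivative is F(w) = -3*log(w + 1) - 4*log(w + 4).
Then F(1) - F(0) = (-4*log(5) - 3*log(2)) - (-8*log(2)) = -4*log(5) + 5*log(2).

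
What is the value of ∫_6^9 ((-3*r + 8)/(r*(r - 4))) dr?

log(8/45)

Factor the denominator: r**2 - 4*r = r(r - 4).
Partial fractions: (-3*r + 8)/(r*(r - 4)) = -2/r - 1/(r - 4).
An antiderivative is F(r) = -2*log(r) - log(r - 4).
Then F(9) - F(6) = (-4*log(3) - log(5)) - (-log(72)) = log(8/45).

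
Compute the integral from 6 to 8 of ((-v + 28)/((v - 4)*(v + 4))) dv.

Factor the denominator: v**2 - 16 = (v + 4)(v - 4).
Partial fractions: (-v + 28)/((v - 4)*(v + 4)) = -4/(v + 4) + 3/(v - 4).
An antiderivative is F(v) = 3*log(v - 4) - 4*log(v + 4).
Then F(8) - F(6) = (-4*log(3) - 2*log(2)) - (-4*log(5) - log(2)) = -4*log(3) - log(2) + 4*log(5).

-4*log(3) - log(2) + 4*log(5)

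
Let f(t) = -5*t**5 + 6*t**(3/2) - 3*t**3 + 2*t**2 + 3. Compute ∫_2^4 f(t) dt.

-51298/15 - 48*sqrt(2)/5

By the power rule, an antiderivative is F(t) = -5*t**6/6 + 12*t**(5/2)/5 - 3*t**4/4 + 2*t**3/3 + 3*t.
Then F(4) - F(2) = (-52108/15) - (-54 + 48*sqrt(2)/5) = -51298/15 - 48*sqrt(2)/5.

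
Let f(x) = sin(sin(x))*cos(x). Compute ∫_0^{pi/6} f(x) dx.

Let u = sin(x), so du = cos(x) dx. When x = 0, u = 0; when x = pi/6, u = 1/2.
The integral becomes ∫ sin(u) du from 0 to 1/2, with antiderivative -cos(u).
Back in x: F(x) = -cos(sin(x)).
Then F(pi/6) - F(0) = (-cos(1/2)) - (-1) = 1 - cos(1/2).

1 - cos(1/2)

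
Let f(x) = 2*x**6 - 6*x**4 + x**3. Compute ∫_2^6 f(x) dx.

2484032/35

By the power rule, an antiderivative is F(x) = 2*x**7/7 - 6*x**5/5 + x**4/4.
Then F(6) - F(2) = (2484108/35) - (76/35) = 2484032/35.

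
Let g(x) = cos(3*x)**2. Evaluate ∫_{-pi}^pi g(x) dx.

pi

Use the identity cos^2(3*x) = (1 + cos(6*x))/2.
An antiderivative is F(x) = x/2 + sin(6*x)/12.
Then F(pi) - F(-pi) = (pi/2) - (-pi/2) = pi.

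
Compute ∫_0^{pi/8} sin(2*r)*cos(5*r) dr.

-2/21 + sqrt(2 - sqrt(2))/12 + sqrt(sqrt(2) + 2)/28

Use the identity sin(2*r)cos(5*r) = [sin(7*r) + sin(-3*r)]/2.
An antiderivative is F(r) = cos(3*r)/6 - cos(7*r)/14.
Then F(pi/8) - F(0) = (sqrt(2 - sqrt(2))/12 + sqrt(sqrt(2) + 2)/28) - (2/21) = -2/21 + sqrt(2 - sqrt(2))/12 + sqrt(sqrt(2) + 2)/28.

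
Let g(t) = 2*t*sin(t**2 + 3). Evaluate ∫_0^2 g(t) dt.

cos(3) - cos(7)

Let u = t**2 + 3, so du = 2*t dt. When t = 0, u = 3; when t = 2, u = 7.
The integral becomes ∫ sin(u) du from 3 to 7, with antiderivative -cos(u).
Back in t: F(t) = -cos(t**2 + 3).
Then F(2) - F(0) = (-cos(7)) - (-cos(3)) = cos(3) - cos(7).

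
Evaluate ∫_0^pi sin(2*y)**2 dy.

pi/2

Use the identity sin^2(2*y) = (1 - cos(4*y))/2.
An antiderivative is F(y) = y/2 - sin(4*y)/8.
Then F(pi) - F(0) = (pi/2) - (0) = pi/2.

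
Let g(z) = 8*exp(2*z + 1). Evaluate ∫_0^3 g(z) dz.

Let u = 2*z + 1, so du = 2 dz. When z = 0, u = 1; when z = 3, u = 7.
The integral becomes 4·∫ exp(u) du from 1 to 7, with antiderivative 4*exp(u).
Back in z: F(z) = 4*exp(2*z + 1).
Then F(3) - F(0) = (4*exp(7)) - (4*exp(1)) = -4*exp(1)*(1 - exp(6)).

-4*exp(1)*(1 - exp(6))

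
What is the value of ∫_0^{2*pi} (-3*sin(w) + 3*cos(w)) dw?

0

An antiderivative is F(w) = 3*sin(w) + 3*cos(w).
Then F(2*pi) - F(0) = (3) - (3) = 0.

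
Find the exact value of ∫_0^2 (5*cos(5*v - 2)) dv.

Let u = 5*v - 2, so du = 5 dv. When v = 0, u = -2; when v = 2, u = 8.
The integral becomes ∫ cos(u) du from -2 to 8, with antiderivative sin(u).
Back in v: F(v) = sin(5*v - 2).
Then F(2) - F(0) = (sin(8)) - (-sin(2)) = sin(2) + sin(8).

sin(2) + sin(8)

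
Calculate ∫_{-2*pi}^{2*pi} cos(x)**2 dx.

Use the identity cos^2(x) = (1 + cos(2*x))/2.
An antiderivative is F(x) = x/2 + sin(2*x)/4.
Then F(2*pi) - F(-2*pi) = (pi) - (-pi) = 2*pi.

2*pi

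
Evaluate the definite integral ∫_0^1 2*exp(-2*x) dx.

1 - exp(-2)

An antiderivative is F(x) = -exp(-2*x).
Then F(1) - F(0) = (-exp(-2)) - (-1) = 1 - exp(-2).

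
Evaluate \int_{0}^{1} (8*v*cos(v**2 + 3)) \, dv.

Let u = v**2 + 3, so du = 2*v dv. When v = 0, u = 3; when v = 1, u = 4.
The integral becomes 4·∫ cos(u) du from 3 to 4, with antiderivative 4*sin(u).
Back in v: F(v) = 4*sin(v**2 + 3).
Then F(1) - F(0) = (4*sin(4)) - (4*sin(3)) = 4*sin(4) - 4*sin(3).

4*sin(4) - 4*sin(3)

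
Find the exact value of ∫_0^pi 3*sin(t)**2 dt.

3*pi/2

Use the identity sin^2(t) = (1 - cos(2*t))/2.
An antiderivative is F(t) = 3*t/2 - 3*sin(2*t)/4.
Then F(pi) - F(0) = (3*pi/2) - (0) = 3*pi/2.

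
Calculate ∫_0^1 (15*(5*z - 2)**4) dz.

165

Let u = 5*z - 2, so du = 5 dz. When z = 0, u = -2; when z = 1, u = 3.
The integral becomes 3·∫ u**4 du from -2 to 3, with antiderivative 3*u**5/5.
Back in z: F(z) = 3*(5*z - 2)**5/5.
Then F(1) - F(0) = (729/5) - (-96/5) = 165.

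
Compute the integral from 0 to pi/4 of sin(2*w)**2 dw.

pi/8

Use the identity sin^2(2*w) = (1 - cos(4*w))/2.
An antiderivative is F(w) = w/2 - sin(4*w)/8.
Then F(pi/4) - F(0) = (pi/8) - (0) = pi/8.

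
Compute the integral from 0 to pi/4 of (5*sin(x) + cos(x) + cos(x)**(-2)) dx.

An antiderivative is F(x) = sin(x) - 5*cos(x) + tan(x).
Then F(pi/4) - F(0) = (1 - 2*sqrt(2)) - (-5) = 6 - 2*sqrt(2).

6 - 2*sqrt(2)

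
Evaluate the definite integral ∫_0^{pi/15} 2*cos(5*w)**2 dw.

Use the identity cos^2(5*w) = (1 + cos(10*w))/2.
An antiderivative is F(w) = w + sin(10*w)/10.
Then F(pi/15) - F(0) = (sqrt(3)/20 + pi/15) - (0) = sqrt(3)/20 + pi/15.

sqrt(3)/20 + pi/15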